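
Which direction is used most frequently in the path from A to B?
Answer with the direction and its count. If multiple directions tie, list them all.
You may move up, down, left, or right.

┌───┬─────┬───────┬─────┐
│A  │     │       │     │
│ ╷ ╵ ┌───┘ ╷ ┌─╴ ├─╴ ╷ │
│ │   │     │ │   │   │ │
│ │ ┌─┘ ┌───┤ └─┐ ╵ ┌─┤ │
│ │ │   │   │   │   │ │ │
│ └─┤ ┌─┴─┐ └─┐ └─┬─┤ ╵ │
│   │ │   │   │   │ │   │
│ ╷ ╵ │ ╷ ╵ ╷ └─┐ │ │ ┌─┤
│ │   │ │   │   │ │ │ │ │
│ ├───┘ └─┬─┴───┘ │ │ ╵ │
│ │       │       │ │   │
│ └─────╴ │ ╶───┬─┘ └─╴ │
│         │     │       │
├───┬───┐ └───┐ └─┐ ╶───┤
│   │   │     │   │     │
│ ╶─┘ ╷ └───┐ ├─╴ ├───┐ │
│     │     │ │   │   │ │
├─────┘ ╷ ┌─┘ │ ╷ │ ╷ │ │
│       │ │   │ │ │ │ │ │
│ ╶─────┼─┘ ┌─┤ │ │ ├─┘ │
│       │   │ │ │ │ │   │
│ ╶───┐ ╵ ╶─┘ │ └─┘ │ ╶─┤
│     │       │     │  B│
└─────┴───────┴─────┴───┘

Directions: down, down, down, right, down, right, up, up, right, up, right, right, up, right, right, right, down, down, right, up, right, up, right, down, down, down, left, down, down, right, down, left, left, down, right, right, down, down, down, left, down, right
Counts: {'down': 17, 'right': 15, 'up': 6, 'left': 4}
Most common: down (17 times)

Solution:

┌───┬─────┬───────┬─────┐
│A  │     │↱ → → ↓│  ↱ ↓│
│ ╷ ╵ ┌───┘ ╷ ┌─╴ ├─╴ ╷ │
│↓│   │↱ → ↑│ │  ↓│↱ ↑│↓│
│ │ ┌─┘ ┌───┤ └─┐ ╵ ┌─┤ │
│↓│ │↱ ↑│   │   │↳ ↑│ │↓│
│ └─┤ ┌─┴─┐ └─┐ └─┬─┤ ╵ │
│↳ ↓│↑│   │   │   │ │↓ ↲│
│ ╷ ╵ │ ╷ ╵ ╷ └─┐ │ │ ┌─┤
│ │↳ ↑│ │   │   │ │ │↓│ │
│ ├───┘ └─┬─┴───┘ │ │ ╵ │
│ │       │       │ │↳ ↓│
│ └─────╴ │ ╶───┬─┘ └─╴ │
│         │     │  ↓ ← ↲│
├───┬───┐ └───┐ └─┐ ╶───┤
│   │   │     │   │↳ → ↓│
│ ╶─┘ ╷ └───┐ ├─╴ ├───┐ │
│     │     │ │   │   │↓│
├─────┘ ╷ ┌─┘ │ ╷ │ ╷ │ │
│       │ │   │ │ │ │ │↓│
│ ╶─────┼─┘ ┌─┤ │ │ ├─┘ │
│       │   │ │ │ │ │↓ ↲│
│ ╶───┐ ╵ ╶─┘ │ └─┘ │ ╶─┤
│     │       │     │↳ B│
└─────┴───────┴─────┴───┘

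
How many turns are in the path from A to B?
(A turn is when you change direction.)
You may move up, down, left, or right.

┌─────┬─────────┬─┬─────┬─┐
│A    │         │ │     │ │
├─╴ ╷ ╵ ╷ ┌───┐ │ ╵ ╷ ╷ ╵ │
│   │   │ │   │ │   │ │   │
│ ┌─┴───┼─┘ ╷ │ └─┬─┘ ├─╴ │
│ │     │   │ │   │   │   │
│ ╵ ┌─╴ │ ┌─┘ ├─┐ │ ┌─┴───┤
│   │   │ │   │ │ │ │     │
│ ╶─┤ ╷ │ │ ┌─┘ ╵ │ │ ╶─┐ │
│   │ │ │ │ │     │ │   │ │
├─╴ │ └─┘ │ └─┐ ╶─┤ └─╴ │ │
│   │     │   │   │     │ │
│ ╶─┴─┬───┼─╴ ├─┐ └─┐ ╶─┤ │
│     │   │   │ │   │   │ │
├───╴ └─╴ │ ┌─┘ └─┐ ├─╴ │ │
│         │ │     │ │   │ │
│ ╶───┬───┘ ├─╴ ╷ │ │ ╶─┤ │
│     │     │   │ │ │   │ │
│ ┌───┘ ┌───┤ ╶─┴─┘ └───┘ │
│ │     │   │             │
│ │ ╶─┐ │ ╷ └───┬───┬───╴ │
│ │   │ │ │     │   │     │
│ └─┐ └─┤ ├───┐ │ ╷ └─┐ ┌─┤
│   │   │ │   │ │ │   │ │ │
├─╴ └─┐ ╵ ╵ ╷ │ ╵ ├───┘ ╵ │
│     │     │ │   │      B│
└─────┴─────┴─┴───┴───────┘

Directions: right, right, down, right, up, right, right, right, right, down, down, right, down, down, left, down, right, down, right, down, down, down, right, right, right, down, left, down, down, right
Number of turns: 18

Solution:

┌─────┬─────────┬─┬─────┬─┐
│A → ↓│↱ → → → ↓│ │     │ │
├─╴ ╷ ╵ ╷ ┌───┐ │ ╵ ╷ ╷ ╵ │
│   │↳ ↑│ │   │↓│   │ │   │
│ ┌─┴───┼─┘ ╷ │ └─┬─┘ ├─╴ │
│ │     │   │ │↳ ↓│   │   │
│ ╵ ┌─╴ │ ┌─┘ ├─┐ │ ┌─┴───┤
│   │   │ │   │ │↓│ │     │
│ ╶─┤ ╷ │ │ ┌─┘ ╵ │ │ ╶─┐ │
│   │ │ │ │ │  ↓ ↲│ │   │ │
├─╴ │ └─┘ │ └─┐ ╶─┤ └─╴ │ │
│   │     │   │↳ ↓│     │ │
│ ╶─┴─┬───┼─╴ ├─┐ └─┐ ╶─┤ │
│     │   │   │ │↳ ↓│   │ │
├───╴ └─╴ │ ┌─┘ └─┐ ├─╴ │ │
│         │ │     │↓│   │ │
│ ╶───┬───┘ ├─╴ ╷ │ │ ╶─┤ │
│     │     │   │ │↓│   │ │
│ ┌───┘ ┌───┤ ╶─┴─┘ └───┘ │
│ │     │   │      ↳ → → ↓│
│ │ ╶─┐ │ ╷ └───┬───┬───╴ │
│ │   │ │ │     │   │  ↓ ↲│
│ └─┐ └─┤ ├───┐ │ ╷ └─┐ ┌─┤
│   │   │ │   │ │ │   │↓│ │
├─╴ └─┐ ╵ ╵ ╷ │ ╵ ├───┘ ╵ │
│     │     │ │   │    ↳ B│
└─────┴─────┴─┴───┴───────┘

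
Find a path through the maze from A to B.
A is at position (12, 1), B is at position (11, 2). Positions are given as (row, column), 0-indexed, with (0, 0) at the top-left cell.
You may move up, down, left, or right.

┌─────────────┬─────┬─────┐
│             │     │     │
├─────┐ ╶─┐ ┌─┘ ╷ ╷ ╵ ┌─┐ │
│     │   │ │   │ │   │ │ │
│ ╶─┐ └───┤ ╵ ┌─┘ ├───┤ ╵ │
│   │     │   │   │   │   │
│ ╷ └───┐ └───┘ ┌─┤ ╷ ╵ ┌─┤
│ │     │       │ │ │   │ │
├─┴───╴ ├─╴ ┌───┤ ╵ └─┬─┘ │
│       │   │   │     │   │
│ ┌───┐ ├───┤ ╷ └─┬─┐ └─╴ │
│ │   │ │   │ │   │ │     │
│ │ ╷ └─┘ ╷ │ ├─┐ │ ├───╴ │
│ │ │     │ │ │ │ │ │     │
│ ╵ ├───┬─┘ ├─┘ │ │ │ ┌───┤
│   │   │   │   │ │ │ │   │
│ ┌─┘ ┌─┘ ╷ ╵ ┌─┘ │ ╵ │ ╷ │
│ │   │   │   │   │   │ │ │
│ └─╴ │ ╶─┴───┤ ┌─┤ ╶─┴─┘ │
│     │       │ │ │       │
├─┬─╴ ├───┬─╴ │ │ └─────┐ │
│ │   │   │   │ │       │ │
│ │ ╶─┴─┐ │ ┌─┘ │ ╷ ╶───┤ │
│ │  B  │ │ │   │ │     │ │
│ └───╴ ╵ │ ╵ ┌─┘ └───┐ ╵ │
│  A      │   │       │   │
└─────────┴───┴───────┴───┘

Finding the shortest path from (12, 1) to (11, 2):
Path length: 4 steps
Directions: right → right → up → left

Solution:

┌─────────────┬─────┬─────┐
│             │     │     │
├─────┐ ╶─┐ ┌─┘ ╷ ╷ ╵ ┌─┐ │
│     │   │ │   │ │   │ │ │
│ ╶─┐ └───┤ ╵ ┌─┘ ├───┤ ╵ │
│   │     │   │   │   │   │
│ ╷ └───┐ └───┘ ┌─┤ ╷ ╵ ┌─┤
│ │     │       │ │ │   │ │
├─┴───╴ ├─╴ ┌───┤ ╵ └─┬─┘ │
│       │   │   │     │   │
│ ┌───┐ ├───┤ ╷ └─┬─┐ └─╴ │
│ │   │ │   │ │   │ │     │
│ │ ╷ └─┘ ╷ │ ├─┐ │ ├───╴ │
│ │ │     │ │ │ │ │ │     │
│ ╵ ├───┬─┘ ├─┘ │ │ │ ┌───┤
│   │   │   │   │ │ │ │   │
│ ┌─┘ ┌─┘ ╷ ╵ ┌─┘ │ ╵ │ ╷ │
│ │   │   │   │   │   │ │ │
│ └─╴ │ ╶─┴───┤ ┌─┤ ╶─┴─┘ │
│     │       │ │ │       │
├─┬─╴ ├───┬─╴ │ │ └─────┐ │
│ │   │   │   │ │       │ │
│ │ ╶─┴─┐ │ ┌─┘ │ ╷ ╶───┤ │
│ │  B ↰│ │ │   │ │     │ │
│ └───╴ ╵ │ ╵ ┌─┘ └───┐ ╵ │
│  A → ↑  │   │       │   │
└─────────┴───┴───────┴───┘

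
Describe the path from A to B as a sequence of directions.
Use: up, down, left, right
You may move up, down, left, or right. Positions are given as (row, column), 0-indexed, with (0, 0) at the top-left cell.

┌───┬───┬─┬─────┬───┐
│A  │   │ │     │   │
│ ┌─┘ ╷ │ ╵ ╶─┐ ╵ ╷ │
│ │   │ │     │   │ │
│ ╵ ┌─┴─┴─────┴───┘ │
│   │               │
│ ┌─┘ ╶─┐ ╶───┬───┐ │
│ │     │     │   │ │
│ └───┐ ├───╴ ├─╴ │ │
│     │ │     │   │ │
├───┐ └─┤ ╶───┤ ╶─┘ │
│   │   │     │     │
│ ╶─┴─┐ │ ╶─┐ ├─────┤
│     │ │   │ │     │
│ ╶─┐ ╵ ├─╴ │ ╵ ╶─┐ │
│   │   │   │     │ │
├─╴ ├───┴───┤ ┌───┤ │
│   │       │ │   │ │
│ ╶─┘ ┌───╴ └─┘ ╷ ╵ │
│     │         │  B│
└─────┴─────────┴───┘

Finding the path and converting it to directions:
Path through cells: (0,0) → (1,0) → (2,0) → (3,0) → (4,0) → (4,1) → (4,2) → (5,2) → (5,3) → (6,3) → (7,3) → (7,2) → (6,2) → (6,1) → (6,0) → (7,0) → (7,1) → (8,1) → (8,0) → (9,0) → (9,1) → (9,2) → (8,2) → (8,3) → (8,4) → (8,5) → (9,5) → (9,6) → (9,7) → (8,7) → (8,8) → (9,8) → (9,9)
Directions: down, down, down, down, right, right, down, right, down, down, left, up, left, left, down, right, down, left, down, right, right, up, right, right, right, down, right, right, up, right, down, right

Solution:

┌───┬───┬─┬─────┬───┐
│A  │   │ │     │   │
│ ┌─┘ ╷ │ ╵ ╶─┐ ╵ ╷ │
│↓│   │ │     │   │ │
│ ╵ ┌─┴─┴─────┴───┘ │
│↓  │               │
│ ┌─┘ ╶─┐ ╶───┬───┐ │
│↓│     │     │   │ │
│ └───┐ ├───╴ ├─╴ │ │
│↳ → ↓│ │     │   │ │
├───┐ └─┤ ╶───┤ ╶─┘ │
│   │↳ ↓│     │     │
│ ╶─┴─┐ │ ╶─┐ ├─────┤
│↓ ← ↰│↓│   │ │     │
│ ╶─┐ ╵ ├─╴ │ ╵ ╶─┐ │
│↳ ↓│↑ ↲│   │     │ │
├─╴ ├───┴───┤ ┌───┤ │
│↓ ↲│↱ → → ↓│ │↱ ↓│ │
│ ╶─┘ ┌───╴ └─┘ ╷ ╵ │
│↳ → ↑│    ↳ → ↑│↳ B│
└─────┴─────────┴───┘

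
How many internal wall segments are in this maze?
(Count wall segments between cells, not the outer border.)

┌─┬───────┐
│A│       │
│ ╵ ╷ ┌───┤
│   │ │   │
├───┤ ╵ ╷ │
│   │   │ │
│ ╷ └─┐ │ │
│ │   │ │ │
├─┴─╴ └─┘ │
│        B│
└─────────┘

Counting internal wall segments:
Total internal walls: 16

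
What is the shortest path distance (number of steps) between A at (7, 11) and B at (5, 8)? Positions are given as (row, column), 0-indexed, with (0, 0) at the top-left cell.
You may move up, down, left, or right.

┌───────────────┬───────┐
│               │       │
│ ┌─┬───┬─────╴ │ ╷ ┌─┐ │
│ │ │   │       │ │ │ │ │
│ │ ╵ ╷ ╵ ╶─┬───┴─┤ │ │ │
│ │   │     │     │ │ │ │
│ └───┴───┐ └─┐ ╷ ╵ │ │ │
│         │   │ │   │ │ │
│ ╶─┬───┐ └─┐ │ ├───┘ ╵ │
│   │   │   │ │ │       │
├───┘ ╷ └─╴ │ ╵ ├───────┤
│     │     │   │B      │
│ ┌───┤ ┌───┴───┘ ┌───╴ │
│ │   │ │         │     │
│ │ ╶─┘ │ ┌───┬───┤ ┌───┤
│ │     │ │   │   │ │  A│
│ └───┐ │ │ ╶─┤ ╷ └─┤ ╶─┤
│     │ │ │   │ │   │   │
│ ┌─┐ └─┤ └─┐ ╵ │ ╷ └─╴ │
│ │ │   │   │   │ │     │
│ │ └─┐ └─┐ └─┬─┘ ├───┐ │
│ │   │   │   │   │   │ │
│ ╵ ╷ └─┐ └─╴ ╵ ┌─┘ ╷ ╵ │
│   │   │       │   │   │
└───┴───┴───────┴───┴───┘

Finding path from (7, 11) to (5, 8):
Path: (7,11) → (7,10) → (8,10) → (8,11) → (9,11) → (9,10) → (9,9) → (8,9) → (8,8) → (9,8) → (10,8) → (10,7) → (11,7) → (11,6) → (10,6) → (10,5) → (9,5) → (9,4) → (8,4) → (7,4) → (6,4) → (6,5) → (6,6) → (6,7) → (6,8) → (5,8)
Distance: 25 steps

Solution:

┌───────────────┬───────┐
│               │       │
│ ┌─┬───┬─────╴ │ ╷ ┌─┐ │
│ │ │   │       │ │ │ │ │
│ │ ╵ ╷ ╵ ╶─┬───┴─┤ │ │ │
│ │   │     │     │ │ │ │
│ └───┴───┐ └─┐ ╷ ╵ │ │ │
│         │   │ │   │ │ │
│ ╶─┬───┐ └─┐ │ ├───┘ ╵ │
│   │   │   │ │ │       │
├───┘ ╷ └─╴ │ ╵ ├───────┤
│     │     │   │B      │
│ ┌───┤ ┌───┴───┘ ┌───╴ │
│ │   │ │↱ → → → ↑│     │
│ │ ╶─┘ │ ┌───┬───┤ ┌───┤
│ │     │↑│   │   │ │↓ A│
│ └───┐ │ │ ╶─┤ ╷ └─┤ ╶─┤
│     │ │↑│   │ │↓ ↰│↳ ↓│
│ ┌─┐ └─┤ └─┐ ╵ │ ╷ └─╴ │
│ │ │   │↑ ↰│   │↓│↑ ← ↲│
│ │ └─┐ └─┐ └─┬─┘ ├───┐ │
│ │   │   │↑ ↰│↓ ↲│   │ │
│ ╵ ╷ └─┐ └─╴ ╵ ┌─┘ ╷ ╵ │
│   │   │    ↑ ↲│   │   │
└───┴───┴───────┴───┴───┘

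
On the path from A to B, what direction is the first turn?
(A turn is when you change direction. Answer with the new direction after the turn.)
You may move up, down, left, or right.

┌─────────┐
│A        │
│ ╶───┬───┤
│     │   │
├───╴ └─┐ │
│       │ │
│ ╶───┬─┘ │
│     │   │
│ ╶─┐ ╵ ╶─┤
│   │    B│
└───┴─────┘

Directions: down, right, right, down, left, left, down, right, right, down, right, right
First turn direction: right

Solution:

┌─────────┐
│A        │
│ ╶───┬───┤
│↳ → ↓│   │
├───╴ └─┐ │
│↓ ← ↲  │ │
│ ╶───┬─┘ │
│↳ → ↓│   │
│ ╶─┐ ╵ ╶─┤
│   │↳ → B│
└───┴─────┘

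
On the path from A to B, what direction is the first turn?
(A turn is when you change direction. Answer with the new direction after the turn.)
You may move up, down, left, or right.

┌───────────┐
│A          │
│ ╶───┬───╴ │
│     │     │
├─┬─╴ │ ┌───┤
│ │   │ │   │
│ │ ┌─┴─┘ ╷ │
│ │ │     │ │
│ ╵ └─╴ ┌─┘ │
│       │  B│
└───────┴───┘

Directions: down, right, right, down, left, down, down, right, right, up, right, up, right, down, down
First turn direction: right

Solution:

┌───────────┐
│A          │
│ ╶───┬───╴ │
│↳ → ↓│     │
├─┬─╴ │ ┌───┤
│ │↓ ↲│ │↱ ↓│
│ │ ┌─┴─┘ ╷ │
│ │↓│  ↱ ↑│↓│
│ ╵ └─╴ ┌─┘ │
│  ↳ → ↑│  B│
└───────┴───┘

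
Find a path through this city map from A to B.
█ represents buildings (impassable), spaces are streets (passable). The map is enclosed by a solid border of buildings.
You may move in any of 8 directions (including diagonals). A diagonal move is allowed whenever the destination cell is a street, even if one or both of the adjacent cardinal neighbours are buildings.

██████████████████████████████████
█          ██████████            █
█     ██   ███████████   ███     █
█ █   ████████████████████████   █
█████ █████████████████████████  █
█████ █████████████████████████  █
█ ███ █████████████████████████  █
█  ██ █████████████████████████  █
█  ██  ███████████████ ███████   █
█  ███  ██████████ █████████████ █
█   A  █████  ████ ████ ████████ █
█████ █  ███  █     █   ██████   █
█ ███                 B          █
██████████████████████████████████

Finding the shortest path from A to B:
Movement: 8-directional
Path length: 18 steps
Directions: right → right → down-right → right → down-right → right → right → right → right → right → right → right → right → right → right → right → right → right

Solution:

██████████████████████████████████
█          ██████████            █
█     ██   ███████████   ███     █
█ █   ████████████████████████   █
█████ █████████████████████████  █
█████ █████████████████████████  █
█ ███ █████████████████████████  █
█  ██ █████████████████████████  █
█  ██  ███████████████ ███████   █
█  ███  ██████████ █████████████ █
█   A→↘█████  ████ ████ ████████ █
█████ █→↘███  █     █   ██████   █
█ ███    →→→→→→→→→→→→→B          █
██████████████████████████████████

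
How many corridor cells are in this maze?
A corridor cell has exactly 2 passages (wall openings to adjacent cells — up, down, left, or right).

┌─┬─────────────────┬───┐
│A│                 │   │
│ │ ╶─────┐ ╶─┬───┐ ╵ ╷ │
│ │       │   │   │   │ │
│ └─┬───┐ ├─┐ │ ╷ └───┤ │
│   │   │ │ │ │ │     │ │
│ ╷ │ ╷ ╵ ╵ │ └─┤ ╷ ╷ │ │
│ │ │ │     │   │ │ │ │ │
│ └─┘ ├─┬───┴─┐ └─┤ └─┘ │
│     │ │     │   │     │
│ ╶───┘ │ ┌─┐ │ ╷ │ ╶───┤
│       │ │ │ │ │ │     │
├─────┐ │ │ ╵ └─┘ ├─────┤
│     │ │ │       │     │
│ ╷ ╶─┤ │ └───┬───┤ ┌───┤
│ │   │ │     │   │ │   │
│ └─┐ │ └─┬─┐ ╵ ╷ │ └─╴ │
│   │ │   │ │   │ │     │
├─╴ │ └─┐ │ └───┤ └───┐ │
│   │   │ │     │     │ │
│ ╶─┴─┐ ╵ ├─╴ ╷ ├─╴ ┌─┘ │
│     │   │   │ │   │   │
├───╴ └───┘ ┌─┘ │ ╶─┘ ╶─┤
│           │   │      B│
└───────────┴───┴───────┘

Counting cells with exactly 2 passages:
Total corridor cells: 110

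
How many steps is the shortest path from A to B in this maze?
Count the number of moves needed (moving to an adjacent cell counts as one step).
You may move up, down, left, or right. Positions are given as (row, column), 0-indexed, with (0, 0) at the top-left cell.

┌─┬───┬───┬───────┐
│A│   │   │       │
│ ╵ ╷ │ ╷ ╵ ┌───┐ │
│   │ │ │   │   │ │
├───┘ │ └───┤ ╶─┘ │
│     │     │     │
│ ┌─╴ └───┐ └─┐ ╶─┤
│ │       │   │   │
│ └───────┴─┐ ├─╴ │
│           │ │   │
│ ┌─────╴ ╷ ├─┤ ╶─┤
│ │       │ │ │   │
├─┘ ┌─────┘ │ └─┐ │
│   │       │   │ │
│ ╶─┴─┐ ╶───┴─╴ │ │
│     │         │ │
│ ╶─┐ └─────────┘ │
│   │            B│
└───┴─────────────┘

Using BFS to find shortest path:
Start: (0, 0), End: (8, 8)
Path found:
(0,0) → (1,0) → (1,1) → (0,1) → (0,2) → (1,2) → (2,2) → (2,1) → (2,0) → (3,0) → (4,0) → (4,1) → (4,2) → (4,3) → (4,4) → (5,4) → (5,3) → (5,2) → (5,1) → (6,1) → (6,0) → (7,0) → (7,1) → (7,2) → (8,2) → (8,3) → (8,4) → (8,5) → (8,6) → (8,7) → (8,8)
Number of steps: 30

Solution:

┌─┬───┬───┬───────┐
│A│↱ ↓│   │       │
│ ╵ ╷ │ ╷ ╵ ┌───┐ │
│↳ ↑│↓│ │   │   │ │
├───┘ │ └───┤ ╶─┘ │
│↓ ← ↲│     │     │
│ ┌─╴ └───┐ └─┐ ╶─┤
│↓│       │   │   │
│ └───────┴─┐ ├─╴ │
│↳ → → → ↓  │ │   │
│ ┌─────╴ ╷ ├─┤ ╶─┤
│ │↓ ← ← ↲│ │ │   │
├─┘ ┌─────┘ │ └─┐ │
│↓ ↲│       │   │ │
│ ╶─┴─┐ ╶───┴─╴ │ │
│↳ → ↓│         │ │
│ ╶─┐ └─────────┘ │
│   │↳ → → → → → B│
└───┴─────────────┘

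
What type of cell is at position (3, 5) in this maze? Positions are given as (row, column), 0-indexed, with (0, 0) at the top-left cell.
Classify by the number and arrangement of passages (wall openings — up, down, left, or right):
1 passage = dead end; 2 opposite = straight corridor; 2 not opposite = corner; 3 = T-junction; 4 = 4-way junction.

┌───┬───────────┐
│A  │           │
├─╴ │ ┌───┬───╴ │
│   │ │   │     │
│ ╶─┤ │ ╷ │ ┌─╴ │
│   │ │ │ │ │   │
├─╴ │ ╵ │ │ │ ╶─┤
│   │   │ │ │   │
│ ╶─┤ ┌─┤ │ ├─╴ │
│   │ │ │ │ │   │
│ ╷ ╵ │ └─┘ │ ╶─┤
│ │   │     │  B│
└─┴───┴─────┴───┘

Checking cell at (3, 5):
Number of passages: 2
Cell type: straight corridor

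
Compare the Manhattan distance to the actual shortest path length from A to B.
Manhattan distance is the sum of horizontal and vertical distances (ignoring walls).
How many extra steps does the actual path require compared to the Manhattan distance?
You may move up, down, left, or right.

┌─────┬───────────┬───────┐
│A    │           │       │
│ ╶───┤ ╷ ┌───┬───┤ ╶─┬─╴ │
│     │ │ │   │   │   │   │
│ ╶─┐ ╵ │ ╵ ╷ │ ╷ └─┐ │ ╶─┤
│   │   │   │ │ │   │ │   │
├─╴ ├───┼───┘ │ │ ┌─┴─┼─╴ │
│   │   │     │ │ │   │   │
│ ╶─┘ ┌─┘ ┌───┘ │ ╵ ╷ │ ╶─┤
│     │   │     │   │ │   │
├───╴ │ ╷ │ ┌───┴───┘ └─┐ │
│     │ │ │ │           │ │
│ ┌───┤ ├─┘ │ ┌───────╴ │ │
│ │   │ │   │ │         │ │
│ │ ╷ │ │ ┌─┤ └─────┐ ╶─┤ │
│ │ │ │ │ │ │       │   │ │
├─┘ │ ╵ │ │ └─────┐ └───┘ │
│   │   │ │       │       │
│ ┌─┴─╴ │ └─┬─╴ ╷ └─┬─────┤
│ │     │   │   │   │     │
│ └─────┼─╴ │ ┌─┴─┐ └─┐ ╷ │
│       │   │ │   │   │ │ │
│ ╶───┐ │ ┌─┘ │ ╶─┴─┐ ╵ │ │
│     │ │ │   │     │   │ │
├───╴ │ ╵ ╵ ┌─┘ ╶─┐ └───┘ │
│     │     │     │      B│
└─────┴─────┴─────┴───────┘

Manhattan distance: |12 - 0| + |12 - 0| = 24
Actual path length: 58
Extra steps: 58 - 24 = 34

Solution:

┌─────┬───────────┬───────┐
│A    │↱ ↓        │       │
│ ╶───┤ ╷ ┌───┬───┤ ╶─┬─╴ │
│↳ → ↓│↑│↓│↱ ↓│   │   │   │
│ ╶─┐ ╵ │ ╵ ╷ │ ╷ └─┐ │ ╶─┤
│   │↳ ↑│↳ ↑│↓│ │   │ │   │
├─╴ ├───┼───┘ │ │ ┌─┴─┼─╴ │
│   │   │↓ ← ↲│ │ │   │   │
│ ╶─┘ ┌─┘ ┌───┘ │ ╵ ╷ │ ╶─┤
│     │↓ ↲│     │   │ │   │
├───╴ │ ╷ │ ┌───┴───┘ └─┐ │
│     │↓│ │ │           │ │
│ ┌───┤ ├─┘ │ ┌───────╴ │ │
│ │↓ ↰│↓│   │ │         │ │
│ │ ╷ │ │ ┌─┤ └─────┐ ╶─┤ │
│ │↓│↑│↓│ │ │       │   │ │
├─┘ │ ╵ │ │ └─────┐ └───┘ │
│↓ ↲│↑ ↲│ │    ↱ ↓│       │
│ ┌─┴─╴ │ └─┬─╴ ╷ └─┬─────┤
│↓│     │   │↱ ↑│↳ ↓│  ↱ ↓│
│ └─────┼─╴ │ ┌─┴─┐ └─┐ ╷ │
│↳ → → ↓│   │↑│   │↳ ↓│↑│↓│
│ ╶───┐ │ ┌─┘ │ ╶─┴─┐ ╵ │ │
│     │↓│ │↱ ↑│     │↳ ↑│↓│
├───╴ │ ╵ ╵ ┌─┘ ╶─┐ └───┘ │
│     │↳ → ↑│     │      B│
└─────┴─────┴─────┴───────┘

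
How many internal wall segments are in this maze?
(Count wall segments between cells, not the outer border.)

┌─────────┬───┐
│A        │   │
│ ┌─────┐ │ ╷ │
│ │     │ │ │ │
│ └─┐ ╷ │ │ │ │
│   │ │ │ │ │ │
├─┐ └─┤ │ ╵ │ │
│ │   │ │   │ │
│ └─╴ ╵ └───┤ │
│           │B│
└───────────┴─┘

Counting internal wall segments:
Total internal walls: 24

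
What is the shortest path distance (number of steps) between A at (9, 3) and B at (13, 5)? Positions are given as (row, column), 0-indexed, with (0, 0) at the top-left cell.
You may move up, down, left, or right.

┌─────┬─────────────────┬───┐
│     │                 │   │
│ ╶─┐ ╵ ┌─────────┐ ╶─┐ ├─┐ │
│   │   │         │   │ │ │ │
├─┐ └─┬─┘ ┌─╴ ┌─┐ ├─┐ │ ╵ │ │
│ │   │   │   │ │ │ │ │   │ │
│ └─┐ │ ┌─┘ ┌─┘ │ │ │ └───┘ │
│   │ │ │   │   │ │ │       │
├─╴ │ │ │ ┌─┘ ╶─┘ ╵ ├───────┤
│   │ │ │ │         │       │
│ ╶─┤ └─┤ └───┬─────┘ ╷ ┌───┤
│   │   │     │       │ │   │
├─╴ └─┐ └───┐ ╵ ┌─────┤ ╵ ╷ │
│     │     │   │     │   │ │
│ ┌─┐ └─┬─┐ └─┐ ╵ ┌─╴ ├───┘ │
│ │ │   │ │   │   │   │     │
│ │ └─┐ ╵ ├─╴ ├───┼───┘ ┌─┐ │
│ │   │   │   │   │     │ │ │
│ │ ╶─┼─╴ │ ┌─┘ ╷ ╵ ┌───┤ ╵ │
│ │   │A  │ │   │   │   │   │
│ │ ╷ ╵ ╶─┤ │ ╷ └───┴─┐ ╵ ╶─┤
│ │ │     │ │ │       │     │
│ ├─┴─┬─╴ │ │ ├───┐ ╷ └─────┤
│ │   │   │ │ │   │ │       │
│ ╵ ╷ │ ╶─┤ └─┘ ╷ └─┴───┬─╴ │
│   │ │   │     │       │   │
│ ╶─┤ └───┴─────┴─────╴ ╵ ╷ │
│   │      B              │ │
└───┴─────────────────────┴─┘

Finding path from (9, 3) to (13, 5):
Path: (9,3) → (9,4) → (8,4) → (8,3) → (7,3) → (7,2) → (6,2) → (6,1) → (6,0) → (7,0) → (8,0) → (9,0) → (10,0) → (11,0) → (12,0) → (12,1) → (11,1) → (11,2) → (12,2) → (13,2) → (13,3) → (13,4) → (13,5)
Distance: 22 steps

Solution:

┌─────┬─────────────────┬───┐
│     │                 │   │
│ ╶─┐ ╵ ┌─────────┐ ╶─┐ ├─┐ │
│   │   │         │   │ │ │ │
├─┐ └─┬─┘ ┌─╴ ┌─┐ ├─┐ │ ╵ │ │
│ │   │   │   │ │ │ │ │   │ │
│ └─┐ │ ┌─┘ ┌─┘ │ │ │ └───┘ │
│   │ │ │   │   │ │ │       │
├─╴ │ │ │ ┌─┘ ╶─┘ ╵ ├───────┤
│   │ │ │ │         │       │
│ ╶─┤ └─┤ └───┬─────┘ ╷ ┌───┤
│   │   │     │       │ │   │
├─╴ └─┐ └───┐ ╵ ┌─────┤ ╵ ╷ │
│↓ ← ↰│     │   │     │   │ │
│ ┌─┐ └─┬─┐ └─┐ ╵ ┌─╴ ├───┘ │
│↓│ │↑ ↰│ │   │   │   │     │
│ │ └─┐ ╵ ├─╴ ├───┼───┘ ┌─┐ │
│↓│   │↑ ↰│   │   │     │ │ │
│ │ ╶─┼─╴ │ ┌─┘ ╷ ╵ ┌───┤ ╵ │
│↓│   │A ↑│ │   │   │   │   │
│ │ ╷ ╵ ╶─┤ │ ╷ └───┴─┐ ╵ ╶─┤
│↓│ │     │ │ │       │     │
│ ├─┴─┬─╴ │ │ ├───┐ ╷ └─────┤
│↓│↱ ↓│   │ │ │   │ │       │
│ ╵ ╷ │ ╶─┤ └─┘ ╷ └─┴───┬─╴ │
│↳ ↑│↓│   │     │       │   │
│ ╶─┤ └───┴─────┴─────╴ ╵ ╷ │
│   │↳ → → B              │ │
└───┴─────────────────────┴─┘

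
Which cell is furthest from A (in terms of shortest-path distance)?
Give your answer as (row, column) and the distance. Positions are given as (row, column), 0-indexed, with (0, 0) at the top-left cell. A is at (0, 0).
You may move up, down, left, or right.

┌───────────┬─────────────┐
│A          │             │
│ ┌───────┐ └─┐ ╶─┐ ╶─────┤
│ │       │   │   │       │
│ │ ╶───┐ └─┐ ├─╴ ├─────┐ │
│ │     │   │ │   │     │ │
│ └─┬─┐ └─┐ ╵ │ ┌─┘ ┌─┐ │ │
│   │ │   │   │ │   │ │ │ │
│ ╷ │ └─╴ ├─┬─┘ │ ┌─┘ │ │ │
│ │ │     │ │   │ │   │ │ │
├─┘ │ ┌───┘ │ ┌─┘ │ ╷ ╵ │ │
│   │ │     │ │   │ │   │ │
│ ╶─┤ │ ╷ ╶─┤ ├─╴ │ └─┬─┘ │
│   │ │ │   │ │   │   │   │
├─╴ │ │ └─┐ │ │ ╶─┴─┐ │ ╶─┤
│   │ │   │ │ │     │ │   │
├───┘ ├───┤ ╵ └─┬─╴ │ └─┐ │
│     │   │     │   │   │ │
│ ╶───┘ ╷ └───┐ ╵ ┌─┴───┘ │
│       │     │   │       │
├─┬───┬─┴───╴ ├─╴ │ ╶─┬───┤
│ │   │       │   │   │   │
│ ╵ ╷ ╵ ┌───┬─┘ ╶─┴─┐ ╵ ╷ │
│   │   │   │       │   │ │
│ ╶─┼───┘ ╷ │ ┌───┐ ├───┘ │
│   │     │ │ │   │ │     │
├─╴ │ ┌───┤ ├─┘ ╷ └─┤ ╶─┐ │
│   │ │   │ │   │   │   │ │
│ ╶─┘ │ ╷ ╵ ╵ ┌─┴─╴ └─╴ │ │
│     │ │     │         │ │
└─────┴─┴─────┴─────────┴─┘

Computing BFS distances from A to all cells:
Furthest cell: (8, 11)
Distance: 147 steps

Path from A to the furthest cell:

┌───────────┬─────────────┐
│A → → → → ↓│  ↓ ← ↰      │
│ ┌───────┐ └─┐ ╶─┐ ╶─────┤
│ │↓ ← ← ↰│↳ ↓│↳ ↓│↑ ← ← ↰│
│ │ ╶───┐ └─┐ ├─╴ ├─────┐ │
│ │↳ → ↓│↑ ↰│↓│↓ ↲│↱ → ↓│↑│
│ └─┬─┐ └─┐ ╵ │ ┌─┘ ┌─┐ │ │
│   │ │↳ ↓│↑ ↲│↓│↱ ↑│ │↓│↑│
│ ╷ │ └─╴ ├─┬─┘ │ ┌─┘ │ │ │
│ │ │↓ ← ↲│ │↓ ↲│↑│↓ ↰│↓│↑│
├─┘ │ ┌───┘ │ ┌─┘ │ ╷ ╵ │ │
│   │↓│     │↓│  ↑│↓│↑ ↲│↑│
│ ╶─┤ │ ╷ ╶─┤ ├─╴ │ └─┬─┘ │
│   │↓│ │   │↓│↱ ↑│↳ ↓│↱ ↑│
├─╴ │ │ └─┐ │ │ ╶─┴─┐ │ ╶─┤
│   │↓│   │ │↓│↑ ← ↰│↓│↑ ↰│
├───┘ ├───┤ ╵ └─┬─╴ │ └─┐ │
│↓ ← ↲│↱ ↓│  ↳ ↓│↱ ↑│↳ B│↑│
│ ╶───┘ ╷ └───┐ ╵ ┌─┴───┘ │
│↳ → → ↑│↳ → ↓│↳ ↑│↱ → → ↑│
├─┬───┬─┴───╴ ├─╴ │ ╶─┬───┤
│ │↓ ↰│↓ ← ← ↲│   │↑ ↰│↓ ↰│
│ ╵ ╷ ╵ ┌───┬─┘ ╶─┴─┐ ╵ ╷ │
│↓ ↲│↑ ↲│↱ ↓│       │↑ ↲│↑│
│ ╶─┼───┘ ╷ │ ┌───┐ ├───┘ │
│↳ ↓│↱ → ↑│↓│ │↱ ↓│ │↱ → ↑│
├─╴ │ ┌───┤ ├─┘ ╷ └─┤ ╶─┐ │
│↓ ↲│↑│   │↓│↱ ↑│↳ ↓│↑ ↰│ │
│ ╶─┘ │ ╷ ╵ ╵ ┌─┴─╴ └─╴ │ │
│↳ → ↑│ │  ↳ ↑│    ↳ → ↑│ │
└─────┴─┴─────┴─────────┴─┘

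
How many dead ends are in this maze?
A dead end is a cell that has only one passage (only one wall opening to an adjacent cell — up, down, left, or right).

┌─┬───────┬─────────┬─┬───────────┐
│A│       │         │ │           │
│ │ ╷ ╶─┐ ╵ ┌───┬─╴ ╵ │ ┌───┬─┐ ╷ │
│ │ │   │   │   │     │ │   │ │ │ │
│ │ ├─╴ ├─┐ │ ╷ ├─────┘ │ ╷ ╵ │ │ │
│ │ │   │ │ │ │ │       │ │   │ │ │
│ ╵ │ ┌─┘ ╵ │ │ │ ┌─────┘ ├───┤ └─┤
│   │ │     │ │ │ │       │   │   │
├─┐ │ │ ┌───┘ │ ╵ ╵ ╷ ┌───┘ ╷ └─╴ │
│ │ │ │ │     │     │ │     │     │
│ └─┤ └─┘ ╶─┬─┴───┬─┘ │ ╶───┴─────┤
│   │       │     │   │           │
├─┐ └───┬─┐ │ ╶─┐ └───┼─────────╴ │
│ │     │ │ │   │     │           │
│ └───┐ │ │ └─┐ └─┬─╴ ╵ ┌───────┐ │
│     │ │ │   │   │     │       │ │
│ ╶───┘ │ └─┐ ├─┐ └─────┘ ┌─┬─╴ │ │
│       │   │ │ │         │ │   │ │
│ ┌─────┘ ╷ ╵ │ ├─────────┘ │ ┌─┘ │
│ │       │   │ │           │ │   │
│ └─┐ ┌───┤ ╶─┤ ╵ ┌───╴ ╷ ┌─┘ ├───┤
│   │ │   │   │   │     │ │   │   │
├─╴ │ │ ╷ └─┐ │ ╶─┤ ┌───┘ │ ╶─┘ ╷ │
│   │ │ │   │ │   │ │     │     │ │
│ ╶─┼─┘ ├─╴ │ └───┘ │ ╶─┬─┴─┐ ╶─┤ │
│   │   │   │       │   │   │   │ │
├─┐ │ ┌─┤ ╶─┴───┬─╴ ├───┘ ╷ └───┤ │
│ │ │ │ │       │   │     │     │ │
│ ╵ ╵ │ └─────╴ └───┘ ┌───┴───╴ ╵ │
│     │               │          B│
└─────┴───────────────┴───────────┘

Checking each cell for number of passages:

Dead ends found at positions:
  (0, 0)
  (0, 10)
  (1, 8)
  (1, 14)
  (2, 4)
  (2, 16)
  (4, 0)
  (4, 1)
  (4, 3)
  (5, 9)
  (6, 0)
  (6, 4)
  (7, 2)
  (7, 9)
  (8, 7)
  (8, 13)
  (9, 1)
  (9, 15)
  (11, 2)
  (11, 8)
  (12, 11)
  (12, 15)
  (13, 0)
  (13, 3)
  (13, 8)
  (14, 11)
Total dead ends: 26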